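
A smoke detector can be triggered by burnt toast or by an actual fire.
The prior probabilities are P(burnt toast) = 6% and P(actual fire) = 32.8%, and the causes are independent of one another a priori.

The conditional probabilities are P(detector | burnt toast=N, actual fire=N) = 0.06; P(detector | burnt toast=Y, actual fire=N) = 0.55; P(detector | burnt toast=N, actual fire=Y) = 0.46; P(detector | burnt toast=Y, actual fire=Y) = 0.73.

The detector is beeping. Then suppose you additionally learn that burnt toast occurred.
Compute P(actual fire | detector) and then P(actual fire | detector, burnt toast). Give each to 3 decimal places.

P(actual fire | detector) ≈ 0.722; P(actual fire | detector, burnt toast) ≈ 0.393

For the numerator, keep only actual fire=true terms: 0.141827 + 0.014366 = 0.156193
Denominator P(detector): 0.06·0.94·0.672 + 0.46·0.94·0.328 + 0.55·0.06·0.672 + 0.73·0.06·0.328 = 0.216270
Posterior = 0.156193 / 0.216270 ≈ 0.722

Now also conditioning on burnt toast=true:
By total probability over both values of actual fire:
  P(detector | burnt toast) = 0.55×0.672 + 0.73×0.328
        = 0.369600 + 0.239440 = 0.609040
Configurations with actual fire contribute 0.239440, so
  P(actual fire | detector, burnt toast) = 0.239440 / 0.609040 ≈ 0.393
Conditioning on burnt toast lowers the posterior on actual fire: the classic explaining-away effect in a common-effect structure.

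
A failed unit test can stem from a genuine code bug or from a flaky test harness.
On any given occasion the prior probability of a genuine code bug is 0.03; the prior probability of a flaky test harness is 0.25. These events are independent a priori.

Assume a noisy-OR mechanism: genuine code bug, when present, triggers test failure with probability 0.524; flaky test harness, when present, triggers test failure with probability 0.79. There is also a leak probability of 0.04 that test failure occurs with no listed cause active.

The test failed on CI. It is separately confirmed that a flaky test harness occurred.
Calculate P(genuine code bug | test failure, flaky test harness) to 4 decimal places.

Under noisy-OR, P(test failure | causes) = 1 − (1−0.04)·∏(1−qᵢ) over the active causes.
Sum P(test failure|·) weighted by the priors over both values of genuine code bug:
  P(test failure | flaky test harness) = 0.7984·0.97 + 0.904038·0.03
        = 0.774448 + 0.027121 = 0.801569
Configurations with genuine code bug contribute 0.027121, so
  P(genuine code bug | test failure, flaky test harness) = 0.027121 / 0.801569 ≈ 0.0338

P(genuine code bug | test failure, flaky test harness) ≈ 0.0338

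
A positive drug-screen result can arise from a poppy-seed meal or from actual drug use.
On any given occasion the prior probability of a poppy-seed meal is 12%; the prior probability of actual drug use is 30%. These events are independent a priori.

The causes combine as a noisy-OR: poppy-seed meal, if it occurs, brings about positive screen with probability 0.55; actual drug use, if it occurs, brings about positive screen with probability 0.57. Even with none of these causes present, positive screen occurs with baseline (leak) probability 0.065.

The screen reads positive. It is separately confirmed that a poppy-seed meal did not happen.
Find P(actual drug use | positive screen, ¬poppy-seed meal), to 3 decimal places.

P(actual drug use | positive screen, ¬poppy-seed meal) ≈ 0.798

Under noisy-OR, P(positive screen | causes) = 1 − (1−0.065)·∏(1−qᵢ) over the active causes.
Sum P(positive screen|·) weighted by the priors over both values of actual drug use:
  P(positive screen | ¬poppy-seed meal) = 0.065×0.7 + 0.59795×0.3
        = 0.045500 + 0.179385 = 0.224885
The terms with actual drug use present sum to 0.179385, so
  P(actual drug use | positive screen, ¬poppy-seed meal) = 0.179385 / 0.224885 ≈ 0.798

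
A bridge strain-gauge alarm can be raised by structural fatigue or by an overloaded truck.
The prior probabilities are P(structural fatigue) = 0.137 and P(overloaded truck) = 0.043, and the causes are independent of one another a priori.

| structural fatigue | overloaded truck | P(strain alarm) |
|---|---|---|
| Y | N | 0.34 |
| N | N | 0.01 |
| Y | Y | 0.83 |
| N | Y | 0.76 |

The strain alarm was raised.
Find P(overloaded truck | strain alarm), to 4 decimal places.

P(overloaded truck | strain alarm) ≈ 0.3851

P(strain alarm) = 0.01×0.863×0.957 + 0.76×0.863×0.043 + 0.34×0.137×0.957 + 0.83×0.137×0.043 = 0.008259 + 0.028203 + 0.044577 + 0.004890 = 0.085929
The overloaded truck-present share is 0.028203 + 0.004890 = 0.033093.
So P(overloaded truck | strain alarm) = 0.033093/0.085929 ≈ 0.3851.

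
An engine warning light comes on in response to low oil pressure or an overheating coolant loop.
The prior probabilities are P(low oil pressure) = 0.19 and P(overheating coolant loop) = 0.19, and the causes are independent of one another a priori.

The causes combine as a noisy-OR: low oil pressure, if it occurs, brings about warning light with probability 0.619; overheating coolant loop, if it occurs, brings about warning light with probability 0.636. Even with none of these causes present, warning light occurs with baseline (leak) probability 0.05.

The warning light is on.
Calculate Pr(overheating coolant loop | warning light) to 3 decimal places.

Under noisy-OR, P(warning light | causes) = 1 − (1−0.05)·∏(1−qᵢ) over the active causes.
Numerator (weight on configurations with overheating coolant loop): 0.100681 + 0.031344 = 0.132025
Denominator P(warning light): 0.05·0.81·0.81 + 0.6542·0.81·0.19 + 0.63805·0.19·0.81 + 0.86825·0.19·0.19 = 0.263026
P(overheating coolant loop | warning light) = 0.132025/0.263026 ≈ 0.502

Pr(overheating coolant loop | warning light) ≈ 0.502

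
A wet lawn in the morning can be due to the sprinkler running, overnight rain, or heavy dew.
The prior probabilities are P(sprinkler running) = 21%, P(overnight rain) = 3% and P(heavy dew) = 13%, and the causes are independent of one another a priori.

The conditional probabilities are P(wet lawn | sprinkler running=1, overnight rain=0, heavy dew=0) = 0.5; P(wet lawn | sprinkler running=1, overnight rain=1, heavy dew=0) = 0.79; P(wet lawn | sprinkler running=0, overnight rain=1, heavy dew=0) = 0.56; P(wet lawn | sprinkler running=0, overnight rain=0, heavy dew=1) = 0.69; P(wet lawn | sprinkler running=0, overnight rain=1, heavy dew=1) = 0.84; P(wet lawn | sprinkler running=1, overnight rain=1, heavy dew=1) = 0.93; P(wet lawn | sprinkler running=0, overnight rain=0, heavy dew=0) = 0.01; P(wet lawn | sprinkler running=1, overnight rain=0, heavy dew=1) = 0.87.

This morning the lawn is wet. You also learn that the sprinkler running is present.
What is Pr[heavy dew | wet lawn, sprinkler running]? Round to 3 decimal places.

Pr[heavy dew | wet lawn, sprinkler running] ≈ 0.204

Sum P(wet lawn|·) weighted by the priors over the 4 (overnight rain, heavy dew) configurations:
  P(wet lawn | sprinkler running) = 0.5·0.97·0.87 + 0.87·0.97·0.13 + 0.79·0.03·0.87 + 0.93·0.03·0.13
        = 0.421950 + 0.109707 + 0.020619 + 0.003627 = 0.555903
Configurations with heavy dew contribute 0.113334, so
  P(heavy dew | wet lawn, sprinkler running) = 0.113334 / 0.555903 ≈ 0.204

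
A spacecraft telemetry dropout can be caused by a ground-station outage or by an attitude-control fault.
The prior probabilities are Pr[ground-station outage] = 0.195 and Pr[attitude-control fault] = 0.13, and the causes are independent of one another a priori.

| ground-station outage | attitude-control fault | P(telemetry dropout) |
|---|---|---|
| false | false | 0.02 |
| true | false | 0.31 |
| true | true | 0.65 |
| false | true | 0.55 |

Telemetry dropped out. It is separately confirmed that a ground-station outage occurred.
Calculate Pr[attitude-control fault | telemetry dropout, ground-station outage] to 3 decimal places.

By total probability over both values of attitude-control fault:
  P(telemetry dropout | ground-station outage) = 0.31*0.87 + 0.65*0.13
        = 0.269700 + 0.084500 = 0.354200
The terms with attitude-control fault present sum to 0.084500, so
  P(attitude-control fault | telemetry dropout, ground-station outage) = 0.084500 / 0.354200 ≈ 0.239

Pr[attitude-control fault | telemetry dropout, ground-station outage] ≈ 0.239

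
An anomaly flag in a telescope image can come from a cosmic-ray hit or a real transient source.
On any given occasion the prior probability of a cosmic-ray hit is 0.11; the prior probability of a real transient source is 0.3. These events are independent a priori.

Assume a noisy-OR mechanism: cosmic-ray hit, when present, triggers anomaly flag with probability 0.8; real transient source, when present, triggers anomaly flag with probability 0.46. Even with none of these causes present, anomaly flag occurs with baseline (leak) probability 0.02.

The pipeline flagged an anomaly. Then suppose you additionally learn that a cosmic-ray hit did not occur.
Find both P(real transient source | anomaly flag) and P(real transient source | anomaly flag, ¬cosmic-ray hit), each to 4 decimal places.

Under noisy-OR, P(anomaly flag | causes) = 1 − (1−0.02)·∏(1−qᵢ) over the active causes.
P(anomaly flag) = 0.02×0.89×0.7 + 0.4708×0.89×0.3 + 0.804×0.11×0.7 + 0.89416×0.11×0.3 = 0.012460 + 0.125704 + 0.061908 + 0.029507 = 0.229579
Restricting to configurations with real transient source present: 0.125704 + 0.029507 = 0.155211.
Hence the posterior is 0.155211/0.229579 ≈ 0.6761.

Now condition on the additional information:
Weight on real transient source=true, given the evidence: 0.4708*0.3 = 0.141240
Denominator P(anomaly flag | ¬cosmic-ray hit): 0.02*0.7 + 0.4708*0.3 = 0.155240
P(real transient source | anomaly flag, ¬cosmic-ray hit) = 0.141240/0.155240 ≈ 0.9098

P(real transient source | anomaly flag) ≈ 0.6761; P(real transient source | anomaly flag, ¬cosmic-ray hit) ≈ 0.9098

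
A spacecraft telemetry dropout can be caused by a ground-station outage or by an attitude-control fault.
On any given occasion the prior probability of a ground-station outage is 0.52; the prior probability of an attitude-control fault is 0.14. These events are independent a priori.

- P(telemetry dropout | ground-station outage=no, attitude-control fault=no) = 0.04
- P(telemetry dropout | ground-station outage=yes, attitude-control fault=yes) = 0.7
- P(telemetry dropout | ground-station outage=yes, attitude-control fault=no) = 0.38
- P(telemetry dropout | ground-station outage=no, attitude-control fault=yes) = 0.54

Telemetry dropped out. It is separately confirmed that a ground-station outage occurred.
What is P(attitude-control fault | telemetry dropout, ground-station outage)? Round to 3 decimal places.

P(attitude-control fault | telemetry dropout, ground-station outage) ≈ 0.231

P(telemetry dropout | ground-station outage) = 0.38×0.86 + 0.7×0.14 = 0.326800 + 0.098000 = 0.424800
Of this, 0.098000 comes from 0.7×0.14 (the attitude-control fault=true cases).
Hence the posterior is 0.098000/0.424800 ≈ 0.231.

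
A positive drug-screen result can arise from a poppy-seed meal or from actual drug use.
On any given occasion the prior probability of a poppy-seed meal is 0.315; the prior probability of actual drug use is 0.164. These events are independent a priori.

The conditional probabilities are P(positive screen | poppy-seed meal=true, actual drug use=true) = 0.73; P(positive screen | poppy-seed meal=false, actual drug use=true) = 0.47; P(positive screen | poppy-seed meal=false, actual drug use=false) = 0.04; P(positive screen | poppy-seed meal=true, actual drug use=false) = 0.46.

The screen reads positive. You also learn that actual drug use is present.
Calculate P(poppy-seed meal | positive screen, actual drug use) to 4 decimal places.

P(poppy-seed meal | positive screen, actual drug use) ≈ 0.4167

P(positive screen | actual drug use) = 0.47×0.685 + 0.73×0.315 = 0.321950 + 0.229950 = 0.551900
Restricting to configurations with poppy-seed meal present: 0.73×0.315 = 0.229950.
P(poppy-seed meal | positive screen, actual drug use) = 0.229950 / 0.551900 ≈ 0.4167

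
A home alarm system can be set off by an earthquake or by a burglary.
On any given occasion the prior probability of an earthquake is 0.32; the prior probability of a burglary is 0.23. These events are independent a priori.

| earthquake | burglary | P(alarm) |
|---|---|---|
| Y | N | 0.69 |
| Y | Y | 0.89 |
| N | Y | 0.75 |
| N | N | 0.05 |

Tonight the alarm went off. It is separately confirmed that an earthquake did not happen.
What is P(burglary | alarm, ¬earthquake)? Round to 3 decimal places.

P(burglary | alarm, ¬earthquake) ≈ 0.818

P(alarm | ¬earthquake) = 0.05*0.77 + 0.75*0.23 = 0.038500 + 0.172500 = 0.211000
Restricting to configurations with burglary present: 0.75*0.23 = 0.172500.
Hence the posterior is 0.172500/0.211000 ≈ 0.818.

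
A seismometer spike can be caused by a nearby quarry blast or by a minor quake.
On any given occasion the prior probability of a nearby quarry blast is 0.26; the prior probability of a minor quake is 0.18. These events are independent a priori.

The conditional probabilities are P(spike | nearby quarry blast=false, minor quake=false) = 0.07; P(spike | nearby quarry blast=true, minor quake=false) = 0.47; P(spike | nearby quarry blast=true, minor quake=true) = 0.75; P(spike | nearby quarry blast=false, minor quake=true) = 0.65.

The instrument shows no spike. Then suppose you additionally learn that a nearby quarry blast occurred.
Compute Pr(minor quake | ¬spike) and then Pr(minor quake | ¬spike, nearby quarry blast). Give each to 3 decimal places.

Pr(minor quake | ¬spike) ≈ 0.079; Pr(minor quake | ¬spike, nearby quarry blast) ≈ 0.094

Sum P(¬spike|·) weighted by the priors over the 4 (nearby quarry blast, minor quake) configurations:
  P(¬spike) = 0.93×0.74×0.82 + 0.35×0.74×0.18 + 0.53×0.26×0.82 + 0.25×0.26×0.18
        = 0.564324 + 0.046620 + 0.112996 + 0.011700 = 0.735640
Configurations with minor quake contribute 0.058320, so
  P(minor quake | ¬spike) = 0.058320 / 0.735640 ≈ 0.079

With the extra evidence:
P(¬spike | nearby quarry blast) = 0.53*0.82 + 0.25*0.18 = 0.434600 + 0.045000 = 0.479600
The minor quake-present share is 0.25*0.18 = 0.045000.
Hence the posterior is 0.045000/0.479600 ≈ 0.094.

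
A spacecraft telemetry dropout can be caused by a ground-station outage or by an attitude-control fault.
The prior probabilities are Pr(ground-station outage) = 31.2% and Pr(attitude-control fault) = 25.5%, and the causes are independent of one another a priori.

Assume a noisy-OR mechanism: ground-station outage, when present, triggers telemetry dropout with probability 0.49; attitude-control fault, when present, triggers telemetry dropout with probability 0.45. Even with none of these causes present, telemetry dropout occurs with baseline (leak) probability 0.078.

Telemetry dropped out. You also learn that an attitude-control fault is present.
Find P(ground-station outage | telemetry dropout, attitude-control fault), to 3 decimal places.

P(ground-station outage | telemetry dropout, attitude-control fault) ≈ 0.406

Under noisy-OR, P(telemetry dropout | causes) = 1 − (1−0.078)·∏(1−qᵢ) over the active causes.
Numerator (weight on configurations with ground-station outage): 0.741379·0.312 = 0.231310
Denominator P(telemetry dropout | attitude-control fault): 0.4929·0.688 + 0.741379·0.312 = 0.570425
Posterior = 0.231310 / 0.570425 ≈ 0.406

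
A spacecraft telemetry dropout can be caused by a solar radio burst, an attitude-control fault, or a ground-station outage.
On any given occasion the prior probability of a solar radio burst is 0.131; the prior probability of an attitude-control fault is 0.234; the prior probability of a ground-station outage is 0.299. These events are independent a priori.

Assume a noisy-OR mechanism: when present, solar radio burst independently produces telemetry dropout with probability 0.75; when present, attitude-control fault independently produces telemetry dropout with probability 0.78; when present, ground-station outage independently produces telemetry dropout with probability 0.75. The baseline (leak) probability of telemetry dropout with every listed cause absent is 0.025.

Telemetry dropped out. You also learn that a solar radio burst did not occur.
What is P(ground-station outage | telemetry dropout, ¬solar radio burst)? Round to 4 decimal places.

P(ground-station outage | telemetry dropout, ¬solar radio burst) ≈ 0.6273

Under noisy-OR, P(telemetry dropout | causes) = 1 − (1−0.025)·∏(1−qᵢ) over the active causes.
By total probability over the 4 (attitude-control fault, ground-station outage) configurations:
  P(telemetry dropout | ¬solar radio burst) = 0.025×0.766×0.701 + 0.75625×0.766×0.299 + 0.7855×0.234×0.701 + 0.946375×0.234×0.299
        = 0.013424 + 0.173207 + 0.128849 + 0.066214 = 0.381694
The terms with ground-station outage present sum to 0.239421, so
  P(ground-station outage | telemetry dropout, ¬solar radio burst) = 0.239421 / 0.381694 ≈ 0.6273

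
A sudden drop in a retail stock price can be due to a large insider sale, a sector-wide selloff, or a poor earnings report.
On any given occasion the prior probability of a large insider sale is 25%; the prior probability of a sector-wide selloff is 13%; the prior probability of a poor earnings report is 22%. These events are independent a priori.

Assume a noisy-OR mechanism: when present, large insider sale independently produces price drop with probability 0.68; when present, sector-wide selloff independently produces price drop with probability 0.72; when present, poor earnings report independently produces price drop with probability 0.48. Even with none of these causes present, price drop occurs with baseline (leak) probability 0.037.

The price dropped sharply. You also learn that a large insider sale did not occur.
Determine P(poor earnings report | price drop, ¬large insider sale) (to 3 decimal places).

P(poor earnings report | price drop, ¬large insider sale) ≈ 0.548

Under noisy-OR, P(price drop | causes) = 1 − (1−0.037)·∏(1−qᵢ) over the active causes.
P(price drop | ¬large insider sale) = 0.037×0.87×0.78 + 0.49924×0.87×0.22 + 0.73036×0.13×0.78 + 0.859787×0.13×0.22 = 0.025108 + 0.095555 + 0.074059 + 0.024590 = 0.219312
Restricting to configurations with poor earnings report present: 0.095555 + 0.024590 = 0.120145.
Hence the posterior is 0.120145/0.219312 ≈ 0.548.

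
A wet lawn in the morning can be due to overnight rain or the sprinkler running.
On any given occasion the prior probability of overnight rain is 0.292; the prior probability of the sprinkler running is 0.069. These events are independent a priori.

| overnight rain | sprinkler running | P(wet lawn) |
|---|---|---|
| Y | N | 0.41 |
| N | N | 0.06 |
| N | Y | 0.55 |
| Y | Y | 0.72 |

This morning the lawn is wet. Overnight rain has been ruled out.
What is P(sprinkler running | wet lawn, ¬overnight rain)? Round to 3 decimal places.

Weight on sprinkler running=true, given the evidence: 0.55·0.069 = 0.037950
Denominator P(wet lawn | ¬overnight rain): 0.06·0.931 + 0.55·0.069 = 0.093810
Posterior = 0.037950 / 0.093810 ≈ 0.405

P(sprinkler running | wet lawn, ¬overnight rain) ≈ 0.405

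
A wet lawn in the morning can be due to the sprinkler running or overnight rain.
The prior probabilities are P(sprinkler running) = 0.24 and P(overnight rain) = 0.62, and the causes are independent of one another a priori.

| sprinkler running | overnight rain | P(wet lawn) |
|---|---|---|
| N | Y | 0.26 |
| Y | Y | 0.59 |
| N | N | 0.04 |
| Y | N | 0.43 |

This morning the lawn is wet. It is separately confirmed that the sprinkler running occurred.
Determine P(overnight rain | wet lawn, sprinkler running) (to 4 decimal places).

P(overnight rain | wet lawn, sprinkler running) ≈ 0.6912

Enumerate both values of overnight rain and weight by the priors:
  P(wet lawn | sprinkler running) = 0.43*0.38 + 0.59*0.62
        = 0.163400 + 0.365800 = 0.529200
Keeping only the overnight rain-present terms gives 0.365800, so
  P(overnight rain | wet lawn, sprinkler running) = 0.365800 / 0.529200 ≈ 0.6912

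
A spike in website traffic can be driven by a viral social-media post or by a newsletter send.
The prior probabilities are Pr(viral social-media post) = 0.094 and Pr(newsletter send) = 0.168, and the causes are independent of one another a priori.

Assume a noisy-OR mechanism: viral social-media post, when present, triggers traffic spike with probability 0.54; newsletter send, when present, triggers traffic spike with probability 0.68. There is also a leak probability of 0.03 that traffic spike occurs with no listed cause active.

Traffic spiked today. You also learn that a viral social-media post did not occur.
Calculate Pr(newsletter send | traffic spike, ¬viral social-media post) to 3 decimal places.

Under noisy-OR, P(traffic spike | causes) = 1 − (1−0.03)·∏(1−qᵢ) over the active causes.
Weight on newsletter send=true, given the evidence: 0.6896×0.168 = 0.115853
Denominator P(traffic spike | ¬viral social-media post): 0.03×0.832 + 0.6896×0.168 = 0.140813
Posterior = 0.115853 / 0.140813 ≈ 0.823

Pr(newsletter send | traffic spike, ¬viral social-media post) ≈ 0.823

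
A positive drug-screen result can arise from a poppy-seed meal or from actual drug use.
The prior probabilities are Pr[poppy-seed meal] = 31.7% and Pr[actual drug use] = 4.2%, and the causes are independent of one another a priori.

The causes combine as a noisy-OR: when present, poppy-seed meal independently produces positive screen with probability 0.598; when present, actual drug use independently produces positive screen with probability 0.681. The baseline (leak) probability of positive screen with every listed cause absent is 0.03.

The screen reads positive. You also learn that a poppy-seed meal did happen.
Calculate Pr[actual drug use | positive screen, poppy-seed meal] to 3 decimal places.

Pr[actual drug use | positive screen, poppy-seed meal] ≈ 0.059

Under noisy-OR, P(positive screen | causes) = 1 − (1−0.03)·∏(1−qᵢ) over the active causes.
For the numerator, keep only actual drug use=true terms: 0.875609*0.042 = 0.036776
Denominator P(positive screen | poppy-seed meal): 0.61006*0.958 + 0.875609*0.042 = 0.621213
Posterior = 0.036776 / 0.621213 ≈ 0.059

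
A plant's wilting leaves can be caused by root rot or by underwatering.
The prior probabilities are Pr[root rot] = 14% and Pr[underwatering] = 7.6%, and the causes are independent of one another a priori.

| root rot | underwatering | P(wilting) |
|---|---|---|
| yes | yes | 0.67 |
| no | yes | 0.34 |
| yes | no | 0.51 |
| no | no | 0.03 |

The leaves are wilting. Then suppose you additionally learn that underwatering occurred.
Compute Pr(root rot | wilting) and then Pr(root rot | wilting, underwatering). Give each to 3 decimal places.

P(wilting) = 0.03·0.86·0.924 + 0.34·0.86·0.076 + 0.51·0.14·0.924 + 0.67·0.14·0.076 = 0.023839 + 0.022222 + 0.065974 + 0.007129 = 0.119164
Restricting to configurations with root rot present: 0.065974 + 0.007129 = 0.073103.
So P(root rot | wilting) = 0.073103/0.119164 ≈ 0.613.

With the extra evidence:
Enumerate both values of root rot and weight by the priors:
  P(wilting | underwatering) = 0.34×0.86 + 0.67×0.14
        = 0.292400 + 0.093800 = 0.386200
The terms with root rot present sum to 0.093800, so
  P(root rot | wilting, underwatering) = 0.093800 / 0.386200 ≈ 0.243
This is intercausal reasoning (explaining away): once underwatering accounts for the wilting, root rot becomes less likely.

Pr(root rot | wilting) ≈ 0.613; Pr(root rot | wilting, underwatering) ≈ 0.243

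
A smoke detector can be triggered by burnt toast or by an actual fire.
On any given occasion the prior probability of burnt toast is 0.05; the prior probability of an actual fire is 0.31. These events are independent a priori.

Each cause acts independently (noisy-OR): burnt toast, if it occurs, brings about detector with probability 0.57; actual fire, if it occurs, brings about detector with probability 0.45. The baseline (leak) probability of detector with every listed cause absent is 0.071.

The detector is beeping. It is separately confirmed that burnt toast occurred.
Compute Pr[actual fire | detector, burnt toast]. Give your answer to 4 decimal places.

Pr[actual fire | detector, burnt toast] ≈ 0.3686

Under noisy-OR, P(detector | causes) = 1 − (1−0.071)·∏(1−qᵢ) over the active causes.
P(detector | burnt toast) = 0.60053·0.69 + 0.780291·0.31 = 0.414366 + 0.241890 = 0.656256
Restricting to configurations with actual fire present: 0.780291·0.31 = 0.241890.
So P(actual fire | detector, burnt toast) = 0.241890/0.656256 ≈ 0.3686.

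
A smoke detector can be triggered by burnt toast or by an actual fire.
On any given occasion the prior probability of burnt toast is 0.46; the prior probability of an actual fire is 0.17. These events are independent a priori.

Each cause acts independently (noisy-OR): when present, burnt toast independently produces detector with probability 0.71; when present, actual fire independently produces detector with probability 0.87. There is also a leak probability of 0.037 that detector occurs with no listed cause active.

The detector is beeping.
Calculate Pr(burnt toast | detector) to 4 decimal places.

Under noisy-OR, P(detector | causes) = 1 − (1−0.037)·∏(1−qᵢ) over the active causes.
Enumerate the 4 (burnt toast, actual fire) configurations and weight by the priors:
  P(detector) = 0.037·0.54·0.83 + 0.87481·0.54·0.17 + 0.72073·0.46·0.83 + 0.963695·0.46·0.17
        = 0.016583 + 0.080308 + 0.275175 + 0.075361 = 0.447427
Configurations with burnt toast contribute 0.350536, so
  P(burnt toast | detector) = 0.350536 / 0.447427 ≈ 0.7834

Pr(burnt toast | detector) ≈ 0.7834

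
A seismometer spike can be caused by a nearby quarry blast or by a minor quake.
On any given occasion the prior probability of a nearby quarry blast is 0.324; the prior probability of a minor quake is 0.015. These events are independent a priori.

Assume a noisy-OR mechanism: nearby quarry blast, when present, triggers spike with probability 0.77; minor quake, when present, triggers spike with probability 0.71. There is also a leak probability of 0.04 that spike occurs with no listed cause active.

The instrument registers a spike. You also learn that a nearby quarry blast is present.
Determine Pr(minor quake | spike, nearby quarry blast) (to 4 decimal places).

Pr(minor quake | spike, nearby quarry blast) ≈ 0.0180

Under noisy-OR, P(spike | causes) = 1 − (1−0.04)·∏(1−qᵢ) over the active causes.
P(spike | nearby quarry blast) = 0.7792×0.985 + 0.935968×0.015 = 0.767512 + 0.014040 = 0.781552
The minor quake-present share is 0.935968×0.015 = 0.014040.
P(minor quake | spike, nearby quarry blast) = 0.014040 / 0.781552 ≈ 0.0180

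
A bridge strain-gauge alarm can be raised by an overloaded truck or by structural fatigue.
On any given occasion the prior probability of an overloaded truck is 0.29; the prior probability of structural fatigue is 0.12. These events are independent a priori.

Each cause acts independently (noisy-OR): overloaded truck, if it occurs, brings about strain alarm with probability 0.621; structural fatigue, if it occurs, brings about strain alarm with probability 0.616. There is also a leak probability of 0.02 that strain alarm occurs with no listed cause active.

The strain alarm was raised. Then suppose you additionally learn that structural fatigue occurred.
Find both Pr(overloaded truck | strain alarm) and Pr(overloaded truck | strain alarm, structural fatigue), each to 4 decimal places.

Under noisy-OR, P(strain alarm | causes) = 1 − (1−0.02)·∏(1−qᵢ) over the active causes.
Numerator (weight on configurations with overloaded truck): 0.160414 + 0.029837 = 0.190251
Normalizer over all consistent configurations: 0.02*0.71*0.88 + 0.62368*0.71*0.12 + 0.62858*0.29*0.88 + 0.857375*0.29*0.12 = 0.255885
P(overloaded truck | strain alarm) = 0.190251/0.255885 ≈ 0.7435

Now also conditioning on structural fatigue=true:
P(strain alarm | structural fatigue) = 0.62368*0.71 + 0.857375*0.29 = 0.442813 + 0.248639 = 0.691452
The overloaded truck-present share is 0.857375*0.29 = 0.248639.
P(overloaded truck | strain alarm, structural fatigue) = 0.248639 / 0.691452 ≈ 0.3596
Conditioning on structural fatigue lowers the posterior on overloaded truck: the classic explaining-away effect in a common-effect structure.

Pr(overloaded truck | strain alarm) ≈ 0.7435; Pr(overloaded truck | strain alarm, structural fatigue) ≈ 0.3596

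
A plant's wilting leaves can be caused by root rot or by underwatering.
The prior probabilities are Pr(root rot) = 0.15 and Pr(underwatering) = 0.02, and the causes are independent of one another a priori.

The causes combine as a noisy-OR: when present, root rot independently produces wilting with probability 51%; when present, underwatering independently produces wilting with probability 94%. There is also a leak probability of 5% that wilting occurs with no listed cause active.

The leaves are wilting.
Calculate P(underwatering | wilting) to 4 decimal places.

P(underwatering | wilting) ≈ 0.1361

Under noisy-OR, P(wilting | causes) = 1 − (1−0.05)·∏(1−qᵢ) over the active causes.
Numerator (weight on configurations with underwatering): 0.016031 + 0.002916 = 0.018947
Normalizer over all consistent configurations: 0.05×0.85×0.98 + 0.943×0.85×0.02 + 0.5345×0.15×0.98 + 0.97207×0.15×0.02 = 0.139168
Posterior = 0.018947 / 0.139168 ≈ 0.1361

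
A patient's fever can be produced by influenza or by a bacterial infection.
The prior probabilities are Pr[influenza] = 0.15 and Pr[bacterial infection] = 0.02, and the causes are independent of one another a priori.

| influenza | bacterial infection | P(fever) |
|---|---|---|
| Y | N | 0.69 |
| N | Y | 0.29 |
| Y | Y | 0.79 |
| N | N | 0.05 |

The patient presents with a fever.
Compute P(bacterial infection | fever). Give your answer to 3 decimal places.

P(fever) = 0.05×0.85×0.98 + 0.29×0.85×0.02 + 0.69×0.15×0.98 + 0.79×0.15×0.02 = 0.041650 + 0.004930 + 0.101430 + 0.002370 = 0.150380
The bacterial infection-present share is 0.004930 + 0.002370 = 0.007300.
So P(bacterial infection | fever) = 0.007300/0.150380 ≈ 0.049.

P(bacterial infection | fever) ≈ 0.049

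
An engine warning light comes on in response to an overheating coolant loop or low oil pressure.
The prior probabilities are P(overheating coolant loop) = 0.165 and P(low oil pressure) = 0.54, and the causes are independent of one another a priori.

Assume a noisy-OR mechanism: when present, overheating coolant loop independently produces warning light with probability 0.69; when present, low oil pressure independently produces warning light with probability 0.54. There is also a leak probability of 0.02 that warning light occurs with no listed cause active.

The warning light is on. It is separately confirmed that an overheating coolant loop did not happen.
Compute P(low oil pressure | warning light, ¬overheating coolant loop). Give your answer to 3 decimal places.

P(low oil pressure | warning light, ¬overheating coolant loop) ≈ 0.970

Under noisy-OR, P(warning light | causes) = 1 − (1−0.02)·∏(1−qᵢ) over the active causes.
P(warning light | ¬overheating coolant loop) = 0.02×0.46 + 0.5492×0.54 = 0.009200 + 0.296568 = 0.305768
The low oil pressure-present share is 0.5492×0.54 = 0.296568.
Hence the posterior is 0.296568/0.305768 ≈ 0.970.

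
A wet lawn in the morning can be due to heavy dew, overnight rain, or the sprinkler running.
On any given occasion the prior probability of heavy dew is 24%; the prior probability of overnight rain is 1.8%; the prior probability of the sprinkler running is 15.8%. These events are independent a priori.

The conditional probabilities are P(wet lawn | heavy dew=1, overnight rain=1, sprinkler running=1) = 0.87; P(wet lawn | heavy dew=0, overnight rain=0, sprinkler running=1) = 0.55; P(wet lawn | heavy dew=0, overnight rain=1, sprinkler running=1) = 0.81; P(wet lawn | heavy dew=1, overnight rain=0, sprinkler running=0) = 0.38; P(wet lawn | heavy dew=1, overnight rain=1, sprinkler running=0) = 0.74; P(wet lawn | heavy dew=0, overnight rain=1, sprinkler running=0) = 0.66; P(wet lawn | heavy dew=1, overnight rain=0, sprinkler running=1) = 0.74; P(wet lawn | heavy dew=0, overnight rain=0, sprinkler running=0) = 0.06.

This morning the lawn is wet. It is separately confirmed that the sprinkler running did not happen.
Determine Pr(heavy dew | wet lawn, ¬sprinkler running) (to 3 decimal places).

Pr(heavy dew | wet lawn, ¬sprinkler running) ≈ 0.633

Weight on heavy dew=true, given the evidence: 0.089558 + 0.003197 = 0.092755
Normalizer over all consistent configurations: 0.06·0.76·0.982 + 0.66·0.76·0.018 + 0.38·0.24·0.982 + 0.74·0.24·0.018 = 0.146563
Posterior = 0.092755 / 0.146563 ≈ 0.633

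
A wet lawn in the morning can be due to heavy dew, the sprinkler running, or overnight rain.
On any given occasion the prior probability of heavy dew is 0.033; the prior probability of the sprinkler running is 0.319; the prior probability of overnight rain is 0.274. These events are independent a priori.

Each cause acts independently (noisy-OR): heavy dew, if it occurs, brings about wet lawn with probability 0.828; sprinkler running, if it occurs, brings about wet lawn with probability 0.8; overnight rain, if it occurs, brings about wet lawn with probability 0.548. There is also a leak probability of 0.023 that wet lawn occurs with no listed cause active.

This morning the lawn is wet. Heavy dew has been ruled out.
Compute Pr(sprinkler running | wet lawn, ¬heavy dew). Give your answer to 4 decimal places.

Under noisy-OR, P(wet lawn | causes) = 1 − (1−0.023)·∏(1−qᵢ) over the active causes.
P(wet lawn | ¬heavy dew) = 0.023*0.681*0.726 + 0.558396*0.681*0.274 + 0.8046*0.319*0.726 + 0.911679*0.319*0.274 = 0.011371 + 0.104193 + 0.186341 + 0.079686 = 0.381591
Of this, 0.266027 comes from 0.186341 + 0.079686 (the sprinkler running=true cases).
So P(sprinkler running | wet lawn, ¬heavy dew) = 0.266027/0.381591 ≈ 0.6972.

Pr(sprinkler running | wet lawn, ¬heavy dew) ≈ 0.6972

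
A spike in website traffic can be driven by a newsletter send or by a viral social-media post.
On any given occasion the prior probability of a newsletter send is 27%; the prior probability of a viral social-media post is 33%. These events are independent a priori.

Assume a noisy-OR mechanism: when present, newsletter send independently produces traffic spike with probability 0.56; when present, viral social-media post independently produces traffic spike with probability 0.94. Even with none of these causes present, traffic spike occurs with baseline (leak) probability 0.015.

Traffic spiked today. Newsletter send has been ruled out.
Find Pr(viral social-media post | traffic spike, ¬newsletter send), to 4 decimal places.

Under noisy-OR, P(traffic spike | causes) = 1 − (1−0.015)·∏(1−qᵢ) over the active causes.
Sum P(traffic spike|·) weighted by the priors over both values of viral social-media post:
  P(traffic spike | ¬newsletter send) = 0.015*0.67 + 0.9409*0.33
        = 0.010050 + 0.310497 = 0.320547
Keeping only the viral social-media post-present terms gives 0.310497, so
  P(viral social-media post | traffic spike, ¬newsletter send) = 0.310497 / 0.320547 ≈ 0.9686

Pr(viral social-media post | traffic spike, ¬newsletter send) ≈ 0.9686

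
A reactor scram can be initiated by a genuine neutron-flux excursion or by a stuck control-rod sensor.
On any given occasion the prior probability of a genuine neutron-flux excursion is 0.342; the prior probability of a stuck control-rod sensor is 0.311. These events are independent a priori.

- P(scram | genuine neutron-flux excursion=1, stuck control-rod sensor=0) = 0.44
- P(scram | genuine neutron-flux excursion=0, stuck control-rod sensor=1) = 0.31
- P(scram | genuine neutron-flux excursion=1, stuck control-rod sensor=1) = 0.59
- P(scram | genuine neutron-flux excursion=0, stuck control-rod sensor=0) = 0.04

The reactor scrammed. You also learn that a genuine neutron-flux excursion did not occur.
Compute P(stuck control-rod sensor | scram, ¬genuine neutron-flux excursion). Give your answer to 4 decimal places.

For the numerator, keep only stuck control-rod sensor=true terms: 0.31·0.311 = 0.096410
Normalizer over all consistent configurations: 0.04·0.689 + 0.31·0.311 = 0.123970
Posterior = 0.096410 / 0.123970 ≈ 0.7777

P(stuck control-rod sensor | scram, ¬genuine neutron-flux excursion) ≈ 0.7777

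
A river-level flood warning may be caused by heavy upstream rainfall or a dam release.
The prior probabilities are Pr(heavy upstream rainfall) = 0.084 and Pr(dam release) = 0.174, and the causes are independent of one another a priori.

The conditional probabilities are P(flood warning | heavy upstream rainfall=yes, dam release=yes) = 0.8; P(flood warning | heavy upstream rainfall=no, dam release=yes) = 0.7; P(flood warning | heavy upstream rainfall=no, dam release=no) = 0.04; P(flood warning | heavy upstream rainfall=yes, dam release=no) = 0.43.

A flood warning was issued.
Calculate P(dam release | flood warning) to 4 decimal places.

Sum P(flood warning|·) weighted by the priors over the 4 (heavy upstream rainfall, dam release) configurations:
  P(flood warning) = 0.04×0.916×0.826 + 0.7×0.916×0.174 + 0.43×0.084×0.826 + 0.8×0.084×0.174
        = 0.030265 + 0.111569 + 0.029835 + 0.011693 = 0.183362
Configurations with dam release contribute 0.123262, so
  P(dam release | flood warning) = 0.123262 / 0.183362 ≈ 0.6722

P(dam release | flood warning) ≈ 0.6722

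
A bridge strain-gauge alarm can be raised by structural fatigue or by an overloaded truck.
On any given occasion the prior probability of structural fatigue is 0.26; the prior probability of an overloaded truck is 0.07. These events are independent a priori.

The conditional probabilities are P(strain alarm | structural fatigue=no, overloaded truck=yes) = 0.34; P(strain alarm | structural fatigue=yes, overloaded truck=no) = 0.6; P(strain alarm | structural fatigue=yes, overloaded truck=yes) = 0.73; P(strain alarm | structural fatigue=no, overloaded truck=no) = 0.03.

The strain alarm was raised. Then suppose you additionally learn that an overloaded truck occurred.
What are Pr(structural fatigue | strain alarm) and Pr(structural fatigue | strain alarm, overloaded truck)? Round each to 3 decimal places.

Pr(structural fatigue | strain alarm) ≈ 0.805; Pr(structural fatigue | strain alarm, overloaded truck) ≈ 0.430

Numerator (weight on configurations with structural fatigue): 0.145080 + 0.013286 = 0.158366
The normalizing constant is 0.03*0.74*0.93 + 0.34*0.74*0.07 + 0.6*0.26*0.93 + 0.73*0.26*0.07 = 0.196624
P(structural fatigue | strain alarm) = 0.158366/0.196624 ≈ 0.805

With the extra evidence:
By total probability over both values of structural fatigue:
  P(strain alarm | overloaded truck) = 0.34·0.74 + 0.73·0.26
        = 0.251600 + 0.189800 = 0.441400
Keeping only the structural fatigue-present terms gives 0.189800, so
  P(structural fatigue | strain alarm, overloaded truck) = 0.189800 / 0.441400 ≈ 0.430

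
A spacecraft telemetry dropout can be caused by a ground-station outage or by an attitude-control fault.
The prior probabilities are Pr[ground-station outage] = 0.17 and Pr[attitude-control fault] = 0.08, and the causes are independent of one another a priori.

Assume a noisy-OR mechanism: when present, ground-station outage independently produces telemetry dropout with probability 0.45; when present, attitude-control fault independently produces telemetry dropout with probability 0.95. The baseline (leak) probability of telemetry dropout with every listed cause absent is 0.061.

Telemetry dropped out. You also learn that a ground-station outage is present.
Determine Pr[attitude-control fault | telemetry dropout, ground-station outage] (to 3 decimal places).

Pr[attitude-control fault | telemetry dropout, ground-station outage] ≈ 0.149

Under noisy-OR, P(telemetry dropout | causes) = 1 − (1−0.061)·∏(1−qᵢ) over the active causes.
P(telemetry dropout | ground-station outage) = 0.48355*0.92 + 0.974177*0.08 = 0.444866 + 0.077934 = 0.522800
Restricting to configurations with attitude-control fault present: 0.974177*0.08 = 0.077934.
P(attitude-control fault | telemetry dropout, ground-station outage) = 0.077934 / 0.522800 ≈ 0.149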